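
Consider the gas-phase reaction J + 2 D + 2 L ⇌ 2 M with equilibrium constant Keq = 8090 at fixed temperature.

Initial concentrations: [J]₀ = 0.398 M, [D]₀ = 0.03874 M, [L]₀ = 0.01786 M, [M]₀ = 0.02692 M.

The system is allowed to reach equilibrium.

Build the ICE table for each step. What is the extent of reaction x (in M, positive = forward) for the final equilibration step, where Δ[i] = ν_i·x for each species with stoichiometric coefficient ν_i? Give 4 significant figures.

x = 0.001521 M

Q₀ = 3804 vs Keq = 8090 ⇒ Q<K, forward
Step 1:
                  J         D         L         M
  init        0.398   0.03874   0.01786   0.02692
  Δ       -0.001521 -0.003041 -0.003041  0.003041
  eq         0.3965    0.0357   0.01482   0.02996
  solve Keq expr → x = 0.001521; check Q = 8090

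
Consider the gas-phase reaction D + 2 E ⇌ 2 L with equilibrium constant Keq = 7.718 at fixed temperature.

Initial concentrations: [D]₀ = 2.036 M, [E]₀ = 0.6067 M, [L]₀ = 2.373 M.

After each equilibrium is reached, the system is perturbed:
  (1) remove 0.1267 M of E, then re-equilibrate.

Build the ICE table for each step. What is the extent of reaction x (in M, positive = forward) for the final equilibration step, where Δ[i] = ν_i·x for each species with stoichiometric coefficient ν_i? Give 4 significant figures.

x = -0.04792 M

Q₀ = 7.514 vs Keq = 7.718 ⇒ Q<K, forward
Step 1:
                    D           E           L
  I             2.036      0.6067       2.373
  C         -0.003044   -0.006088    0.006088
  E             2.033      0.6006       2.379
  solve Keq expr → x = 0.003044; check Q = 7.718
Then remove 0.1267 M of E.
Step 2:
                    D           E           L
  I             2.033      0.4739       2.379
  C           0.04792     0.09583    -0.09583
  E             2.081      0.5697       2.283
  solve Keq expr → x = -0.04792; check Q = 7.718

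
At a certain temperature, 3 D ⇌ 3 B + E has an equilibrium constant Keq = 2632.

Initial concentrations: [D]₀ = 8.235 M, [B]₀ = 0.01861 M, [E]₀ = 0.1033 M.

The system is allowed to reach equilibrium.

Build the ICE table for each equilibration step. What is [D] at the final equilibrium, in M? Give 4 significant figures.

[D]_eq = 0.7475 M

Q₀ = 1.1922e-09 vs Keq = 2632 ⇒ Q<K, forward
Step 1:
                    D           B           E
  init          8.235     0.01861      0.1033
  Δ            -7.488       7.488       2.496
  eq           0.7475       7.506       2.599
  solve Keq expr → x = 2.496; check Q = 2632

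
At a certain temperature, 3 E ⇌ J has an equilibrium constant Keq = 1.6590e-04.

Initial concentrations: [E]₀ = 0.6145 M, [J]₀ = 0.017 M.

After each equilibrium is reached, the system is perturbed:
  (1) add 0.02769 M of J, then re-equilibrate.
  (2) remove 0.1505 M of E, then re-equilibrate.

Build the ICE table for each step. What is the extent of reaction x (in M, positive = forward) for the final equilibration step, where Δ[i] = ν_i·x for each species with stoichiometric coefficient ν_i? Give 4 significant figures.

x = -3.4061e-05 M

Q₀ = 0.07326 vs Keq = 1.6590e-04 ⇒ Q>K, reverse
Step 1:
                  E         J
  Initial    0.6145     0.017
  Change    0.05085  -0.01695
  Equil      0.6654 4.8866e-05
  solve Keq expr → x = -0.01695; check Q = 1.6590e-04
Then add 0.02769 M of J.
Step 2:
                  E         J
  Initial    0.6654   0.02774
  Change    0.08301  -0.02767
  Equil      0.7484 6.9531e-05
  solve Keq expr → x = -0.02767; check Q = 1.6590e-04
Then remove 0.1505 M of E.
Step 3:
                  E         J
  Initial    0.5979 6.9531e-05
  Change  1.0218e-04 -3.4061e-05
  Equil       0.598 3.5471e-05
  solve Keq expr → x = -3.4061e-05; check Q = 1.6590e-04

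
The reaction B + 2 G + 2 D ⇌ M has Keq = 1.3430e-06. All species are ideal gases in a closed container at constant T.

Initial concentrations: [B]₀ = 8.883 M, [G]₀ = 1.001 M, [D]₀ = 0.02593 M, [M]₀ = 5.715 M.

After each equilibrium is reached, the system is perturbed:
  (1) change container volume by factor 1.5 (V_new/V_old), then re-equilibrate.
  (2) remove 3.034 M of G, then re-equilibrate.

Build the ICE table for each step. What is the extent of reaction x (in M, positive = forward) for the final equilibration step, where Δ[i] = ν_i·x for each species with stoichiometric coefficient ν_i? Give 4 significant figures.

Q₀ = 955 vs Keq = 1.3430e-06 ⇒ Q>K, reverse
Step 1:
                   B          G          D          M
  Initial      8.883      1.001    0.02593      5.715
  Change       5.402       10.8       10.8     -5.402
  Equil        14.28       11.8      10.83     0.3135
  solve Keq expr → x = -5.402; check Q = 1.3430e-06
Then change container volume by factor 1.5 (V_new/V_old).
Step 2:
                   B          G          D          M
  Initial      9.523      7.869      7.219      0.209
  Change      0.1594     0.3189     0.3189    -0.1594
  Equil        9.682      8.188      7.538    0.04954
  solve Keq expr → x = -0.1594; check Q = 1.3430e-06
Then remove 3.034 M of G.
Step 3:
                   B          G          D          M
  Initial      9.682      5.154      7.538    0.04954
  Change     0.02909    0.05819    0.05819   -0.02909
  Equil        9.712      5.212      7.596    0.02045
  solve Keq expr → x = -0.02909; check Q = 1.3430e-06

x = -0.02909 M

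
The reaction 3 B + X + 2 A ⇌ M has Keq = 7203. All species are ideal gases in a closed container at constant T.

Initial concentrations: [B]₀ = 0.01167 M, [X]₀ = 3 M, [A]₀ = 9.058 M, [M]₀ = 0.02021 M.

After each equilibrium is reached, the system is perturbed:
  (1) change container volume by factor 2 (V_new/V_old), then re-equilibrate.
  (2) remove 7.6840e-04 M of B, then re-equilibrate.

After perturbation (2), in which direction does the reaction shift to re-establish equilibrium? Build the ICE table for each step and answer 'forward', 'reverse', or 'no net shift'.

Direction: reverse

Q₀ = 51.66 vs Keq = 7203 ⇒ Q<K, forward
Step 1:
                   B          X          A          M
  init       0.01167          3      9.058    0.02021
  Δ        -0.009308  -0.003103  -0.006205   0.003103
  eq        0.002362      2.997      9.052    0.02331
  solve Keq expr → x = 0.003103; check Q = 7203
Then change container volume by factor 2 (V_new/V_old).
Step 2:
                   B          X          A          M
  init      0.001181      1.498      4.526    0.01166
  Δ         0.002476 8.2546e-04   0.001651 -8.2546e-04
  eq        0.003657      1.499      4.528    0.01083
  solve Keq expr → x = -8.2546e-04; check Q = 7203
Then remove 7.6840e-04 M of B.
Step 3:
                   B          X          A          M
  init      0.002889      1.499      4.528    0.01083
  Δ       7.3996e-04 2.4665e-04 4.9331e-04 -2.4665e-04
  eq        0.003629        1.5      4.528    0.01058
  solve Keq expr → x = -2.4665e-04; check Q = 7203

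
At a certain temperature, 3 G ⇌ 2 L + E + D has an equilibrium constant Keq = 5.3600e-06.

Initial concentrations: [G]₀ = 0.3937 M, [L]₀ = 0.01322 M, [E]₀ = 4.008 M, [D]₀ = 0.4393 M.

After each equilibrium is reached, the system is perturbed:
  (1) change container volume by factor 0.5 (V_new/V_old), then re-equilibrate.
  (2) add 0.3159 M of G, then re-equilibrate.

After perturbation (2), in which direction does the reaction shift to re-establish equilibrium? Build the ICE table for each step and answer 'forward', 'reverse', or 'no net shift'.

Direction: forward

Q₀ = 0.005043 vs Keq = 5.3600e-06 ⇒ Q>K, reverse
Step 1:
                   G          L          E          D
  I           0.3937    0.01322      4.008     0.4393
  C          0.01913   -0.01275  -0.006377  -0.006377
  E           0.4128 4.6657e-04      4.002     0.4329
  solve Keq expr → x = -0.006377; check Q = 5.3600e-06
Then change container volume by factor 0.5 (V_new/V_old).
Step 2:
                   G          L          E          D
  I           0.8257 9.3314e-04      8.003     0.8658
  C       4.0914e-04 -2.7276e-04 -1.3638e-04 -1.3638e-04
  E           0.8261 6.6038e-04      8.003     0.8657
  solve Keq expr → x = -1.3638e-04; check Q = 5.3600e-06
Then add 0.3159 M of G.
Step 3:
                   G          L          E          D
  I            1.142 6.6038e-04      8.003     0.8657
  C       -6.1797e-04 4.1198e-04 2.0599e-04 2.0599e-04
  E            1.141   0.001072      8.003     0.8659
  solve Keq expr → x = 2.0599e-04; check Q = 5.3600e-06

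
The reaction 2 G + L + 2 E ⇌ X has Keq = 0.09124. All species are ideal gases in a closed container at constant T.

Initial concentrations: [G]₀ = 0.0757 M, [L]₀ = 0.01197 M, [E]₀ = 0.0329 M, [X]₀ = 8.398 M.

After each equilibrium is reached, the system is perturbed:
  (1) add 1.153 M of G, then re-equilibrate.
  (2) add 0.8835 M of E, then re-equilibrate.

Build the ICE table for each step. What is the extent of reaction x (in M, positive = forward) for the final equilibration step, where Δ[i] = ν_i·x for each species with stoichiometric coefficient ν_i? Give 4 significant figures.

Q₀ = 1.1311e+08 vs Keq = 0.09124 ⇒ Q>K, reverse
Step 1:
                  G         L         E         X
  Initial    0.0757   0.01197    0.0329     8.398
  Change      2.692     1.346     2.692    -1.346
  Equil       2.768     1.358     2.725     7.052
  solve Keq expr → x = -1.346; check Q = 0.09124
Then add 1.153 M of G.
Step 2:
                  G         L         E         X
  Initial     3.921     1.358     2.725     7.052
  Change    -0.3878   -0.1939   -0.3878    0.1939
  Equil       3.533     1.164     2.337     7.246
  solve Keq expr → x = 0.1939; check Q = 0.09124
Then add 0.8835 M of E.
Step 3:
                  G         L         E         X
  Initial     3.533     1.164     3.221     7.246
  Change    -0.3583   -0.1792   -0.3583    0.1792
  Equil       3.175    0.9851     2.863     7.425
  solve Keq expr → x = 0.1792; check Q = 0.09124

x = 0.1792 M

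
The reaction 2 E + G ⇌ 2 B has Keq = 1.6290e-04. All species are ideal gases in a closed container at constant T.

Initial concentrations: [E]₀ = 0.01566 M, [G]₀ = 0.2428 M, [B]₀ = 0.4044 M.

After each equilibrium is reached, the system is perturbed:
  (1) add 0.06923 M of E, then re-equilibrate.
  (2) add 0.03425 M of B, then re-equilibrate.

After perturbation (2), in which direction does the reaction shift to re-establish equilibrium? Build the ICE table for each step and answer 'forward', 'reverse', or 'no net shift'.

Direction: reverse

Q₀ = 2747 vs Keq = 1.6290e-04 ⇒ Q>K, reverse
Step 1:
                    E           G           B
  init        0.01566      0.2428      0.4044
  Δ            0.4009      0.2004     -0.4009
  eq           0.4165      0.4432    0.003539
  solve Keq expr → x = -0.2004; check Q = 1.6290e-04
Then add 0.06923 M of E.
Step 2:
                    E           G           B
  init         0.4858      0.4432    0.003539
  Δ       -5.8196e-04 -2.9098e-04  5.8196e-04
  eq           0.4852      0.4429    0.004121
  solve Keq expr → x = 2.9098e-04; check Q = 1.6290e-04
Then add 0.03425 M of B.
Step 3:
                    E           G           B
  init         0.4852      0.4429     0.03837
  Δ           0.03388     0.01694    -0.03388
  eq            0.519      0.4599    0.004493
  solve Keq expr → x = -0.01694; check Q = 1.6290e-04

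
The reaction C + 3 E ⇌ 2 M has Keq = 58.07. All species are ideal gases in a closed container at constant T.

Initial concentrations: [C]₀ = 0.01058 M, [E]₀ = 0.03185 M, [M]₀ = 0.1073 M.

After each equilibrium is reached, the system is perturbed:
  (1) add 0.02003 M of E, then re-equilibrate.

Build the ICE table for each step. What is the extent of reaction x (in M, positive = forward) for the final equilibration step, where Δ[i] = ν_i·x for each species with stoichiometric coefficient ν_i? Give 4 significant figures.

Q₀ = 3.3681e+04 vs Keq = 58.07 ⇒ Q>K, reverse
Step 1:
                  C         E         M
  Initial   0.01058   0.03185    0.1073
  Change    0.02645   0.07936  -0.05291
  Equil     0.03703    0.1112   0.05439
  solve Keq expr → x = -0.02645; check Q = 58.07
Then add 0.02003 M of E.
Step 2:
                  C         E         M
  Initial   0.03703    0.1312   0.05439
  Change   -0.00294 -0.008821  0.005881
  Equil     0.03409    0.1224   0.06027
  solve Keq expr → x = 0.00294; check Q = 58.07

x = 0.00294 M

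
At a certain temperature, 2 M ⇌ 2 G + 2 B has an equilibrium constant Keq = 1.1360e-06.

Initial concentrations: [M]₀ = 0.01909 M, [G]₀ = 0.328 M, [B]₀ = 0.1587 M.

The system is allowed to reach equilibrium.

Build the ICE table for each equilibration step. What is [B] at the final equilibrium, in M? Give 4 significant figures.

[B]_eq = 0.001105 M

Q₀ = 7.435 vs Keq = 1.1360e-06 ⇒ Q>K, reverse
Step 1:
                    M           G           B
  Initial     0.01909       0.328      0.1587
  Change       0.1576     -0.1576     -0.1576
  Equil        0.1767      0.1704    0.001105
  solve Keq expr → x = -0.0788; check Q = 1.1360e-06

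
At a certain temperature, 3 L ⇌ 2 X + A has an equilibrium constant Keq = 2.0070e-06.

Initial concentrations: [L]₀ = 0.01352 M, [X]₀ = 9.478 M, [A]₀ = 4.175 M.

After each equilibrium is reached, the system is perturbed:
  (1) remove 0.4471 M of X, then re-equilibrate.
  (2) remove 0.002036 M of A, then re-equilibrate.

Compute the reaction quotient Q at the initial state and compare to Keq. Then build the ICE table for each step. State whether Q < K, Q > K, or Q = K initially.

Q₀ = 1.5176e+08; Q > K (proceeds reverse)

Q₀ = 1.5176e+08 vs Keq = 2.0070e-06 ⇒ Q>K, reverse
Step 1:
                  L         X         A
  init      0.01352     9.478     4.175
  Δ           12.52    -8.344    -4.172
  eq          12.53     1.134  0.003069
  solve Keq expr → x = -4.172; check Q = 2.0070e-06
Then remove 0.4471 M of X.
Step 2:
                  L         X         A
  init        12.53     0.687  0.003069
  Δ        -0.01508   0.01005  0.005025
  eq          12.51    0.6971  0.008094
  solve Keq expr → x = 0.005025; check Q = 2.0070e-06
Then remove 0.002036 M of A.
Step 3:
                  L         X         A
  init        12.51    0.6971  0.006058
  Δ       -0.005807  0.003871  0.001936
  eq          12.51     0.701  0.007994
  solve Keq expr → x = 0.001936; check Q = 2.0070e-06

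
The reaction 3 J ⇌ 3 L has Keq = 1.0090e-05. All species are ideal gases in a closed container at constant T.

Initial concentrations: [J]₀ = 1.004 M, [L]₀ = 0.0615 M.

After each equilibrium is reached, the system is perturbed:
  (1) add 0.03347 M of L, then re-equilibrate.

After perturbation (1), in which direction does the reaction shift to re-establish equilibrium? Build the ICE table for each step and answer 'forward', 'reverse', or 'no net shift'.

Q₀ = 2.2984e-04 vs Keq = 1.0090e-05 ⇒ Q>K, reverse
Step 1:
                   J          L
  init         1.004     0.0615
  Δ          0.03896   -0.03896
  eq           1.043    0.02254
  solve Keq expr → x = -0.01299; check Q = 1.0090e-05
Then add 0.03347 M of L.
Step 2:
                   J          L
  init         1.043    0.05601
  Δ          0.03276   -0.03276
  eq           1.076    0.02325
  solve Keq expr → x = -0.01092; check Q = 1.0090e-05

Direction: reverse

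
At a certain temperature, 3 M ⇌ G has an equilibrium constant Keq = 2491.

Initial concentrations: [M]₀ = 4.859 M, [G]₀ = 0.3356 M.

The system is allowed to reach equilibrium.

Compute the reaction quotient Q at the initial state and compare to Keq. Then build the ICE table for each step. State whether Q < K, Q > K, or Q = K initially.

Q₀ = 0.002925; Q < K (proceeds forward)

Q₀ = 0.002925 vs Keq = 2491 ⇒ Q<K, forward
Step 1:
                    M           G
  init          4.859      0.3356
  Δ            -4.767       1.589
  eq          0.09176       1.925
  solve Keq expr → x = 1.589; check Q = 2491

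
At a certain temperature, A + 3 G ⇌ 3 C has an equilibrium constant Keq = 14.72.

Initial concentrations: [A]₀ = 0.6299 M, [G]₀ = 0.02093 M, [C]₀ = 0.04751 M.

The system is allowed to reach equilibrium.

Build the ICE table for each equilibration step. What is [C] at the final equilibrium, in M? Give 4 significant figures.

[C]_eq = 0.04637 M

Q₀ = 18.57 vs Keq = 14.72 ⇒ Q>K, reverse
Step 1:
                  A         G         C
  init       0.6299   0.02093   0.04751
  Δ       3.7948e-04  0.001138 -0.001138
  eq         0.6303   0.02207   0.04637
  solve Keq expr → x = -3.7948e-04; check Q = 14.72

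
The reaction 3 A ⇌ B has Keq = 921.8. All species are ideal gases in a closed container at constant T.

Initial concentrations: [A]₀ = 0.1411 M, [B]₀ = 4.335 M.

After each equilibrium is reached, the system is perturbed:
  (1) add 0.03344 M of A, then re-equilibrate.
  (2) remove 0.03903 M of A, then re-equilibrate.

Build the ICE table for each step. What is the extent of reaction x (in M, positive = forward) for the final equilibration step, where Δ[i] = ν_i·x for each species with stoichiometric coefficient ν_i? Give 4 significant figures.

Q₀ = 1543 vs Keq = 921.8 ⇒ Q>K, reverse
Step 1:
                   A          B
  I           0.1411      4.335
  C          0.02633  -0.008775
  E           0.1674      4.326
  solve Keq expr → x = -0.008775; check Q = 921.8
Then add 0.03344 M of A.
Step 2:
                   A          B
  I           0.2009      4.326
  C          -0.0333     0.0111
  E           0.1676      4.337
  solve Keq expr → x = 0.0111; check Q = 921.8
Then remove 0.03903 M of A.
Step 3:
                   A          B
  I           0.1285      4.337
  C          0.03886   -0.01295
  E           0.1674      4.324
  solve Keq expr → x = -0.01295; check Q = 921.8

x = -0.01295 M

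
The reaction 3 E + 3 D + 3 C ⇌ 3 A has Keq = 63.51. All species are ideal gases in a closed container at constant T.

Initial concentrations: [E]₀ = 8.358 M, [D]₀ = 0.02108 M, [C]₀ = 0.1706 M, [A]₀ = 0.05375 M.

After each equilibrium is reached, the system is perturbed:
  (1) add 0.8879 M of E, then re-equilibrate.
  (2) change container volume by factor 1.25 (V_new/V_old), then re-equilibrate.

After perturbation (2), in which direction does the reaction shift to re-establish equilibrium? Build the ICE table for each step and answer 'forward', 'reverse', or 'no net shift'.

Direction: reverse

Q₀ = 5.718 vs Keq = 63.51 ⇒ Q<K, forward
Step 1:
                   E          D          C          A
  Initial      8.358    0.02108     0.1706    0.05375
  Change   -0.009336  -0.009336  -0.009336   0.009336
  Equil        8.349    0.01174     0.1613    0.06309
  solve Keq expr → x = 0.003112; check Q = 63.51
Then add 0.8879 M of E.
Step 2:
                   E          D          C          A
  Initial      9.237    0.01174     0.1613    0.06309
  Change  -9.1296e-04 -9.1296e-04 -9.1296e-04 9.1296e-04
  Equil        9.236    0.01083     0.1604      0.064
  solve Keq expr → x = 3.0432e-04; check Q = 63.51
Then change container volume by factor 1.25 (V_new/V_old).
Step 3:
                   E          D          C          A
  Initial      7.389   0.008665     0.1283     0.0512
  Change     0.00358    0.00358    0.00358   -0.00358
  Equil        7.392    0.01224     0.1319    0.04762
  solve Keq expr → x = -0.001193; check Q = 63.51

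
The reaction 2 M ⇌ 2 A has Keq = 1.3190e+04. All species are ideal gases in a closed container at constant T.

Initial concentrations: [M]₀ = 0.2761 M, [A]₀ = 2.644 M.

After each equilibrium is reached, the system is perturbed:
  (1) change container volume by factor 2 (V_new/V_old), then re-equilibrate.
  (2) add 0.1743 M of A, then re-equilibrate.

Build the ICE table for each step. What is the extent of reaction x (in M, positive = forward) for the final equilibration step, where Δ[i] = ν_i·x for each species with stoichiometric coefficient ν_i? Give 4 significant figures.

Q₀ = 91.7 vs Keq = 1.3190e+04 ⇒ Q<K, forward
Step 1:
                    M           A
  I            0.2761       2.644
  C           -0.2509      0.2509
  E           0.02521       2.895
  solve Keq expr → x = 0.1254; check Q = 1.3190e+04
Then change container volume by factor 2 (V_new/V_old).
Step 2:
                    M           A
  I            0.0126       1.447
  C                 0           0
  E            0.0126       1.447
  solve Keq expr → x = 0; check Q = 1.3190e+04
Then add 0.1743 M of A.
Step 3:
                    M           A
  I            0.0126       1.622
  C          0.001505   -0.001505
  E           0.01411        1.62
  solve Keq expr → x = -7.5228e-04; check Q = 1.3190e+04

x = -7.5228e-04 M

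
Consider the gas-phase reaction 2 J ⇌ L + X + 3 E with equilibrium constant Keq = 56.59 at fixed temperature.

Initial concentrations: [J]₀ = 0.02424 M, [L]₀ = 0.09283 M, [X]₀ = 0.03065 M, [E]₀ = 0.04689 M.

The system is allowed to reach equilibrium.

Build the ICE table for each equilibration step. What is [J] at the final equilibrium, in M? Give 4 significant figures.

[J]_eq = 2.1233e-04 M

Q₀ = 4.9922e-04 vs Keq = 56.59 ⇒ Q<K, forward
Step 1:
                   J          L          X          E
  I          0.02424    0.09283    0.03065    0.04689
  C         -0.02403    0.01201    0.01201    0.03604
  E       2.1233e-04     0.1048    0.04266    0.08293
  solve Keq expr → x = 0.01201; check Q = 56.59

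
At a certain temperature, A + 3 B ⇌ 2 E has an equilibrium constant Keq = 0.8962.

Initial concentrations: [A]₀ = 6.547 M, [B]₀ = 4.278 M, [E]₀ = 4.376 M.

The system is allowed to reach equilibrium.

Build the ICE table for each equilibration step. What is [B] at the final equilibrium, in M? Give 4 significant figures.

[B]_eq = 1.903 M

Q₀ = 0.03736 vs Keq = 0.8962 ⇒ Q<K, forward
Step 1:
                   A          B          E
  Initial      6.547      4.278      4.376
  Change     -0.7918     -2.375      1.584
  Equil        5.755      1.903       5.96
  solve Keq expr → x = 0.7918; check Q = 0.8962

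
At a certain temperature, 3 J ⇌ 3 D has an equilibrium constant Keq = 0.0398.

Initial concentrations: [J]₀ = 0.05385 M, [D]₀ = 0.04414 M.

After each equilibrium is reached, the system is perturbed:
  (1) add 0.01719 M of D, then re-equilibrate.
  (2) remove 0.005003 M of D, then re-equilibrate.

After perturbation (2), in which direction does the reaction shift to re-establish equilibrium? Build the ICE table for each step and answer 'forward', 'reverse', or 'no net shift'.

Q₀ = 0.5507 vs Keq = 0.0398 ⇒ Q>K, reverse
Step 1:
                  J         D
  Initial   0.05385   0.04414
  Change     0.0192   -0.0192
  Equil     0.07305   0.02494
  solve Keq expr → x = -0.0064; check Q = 0.0398
Then add 0.01719 M of D.
Step 2:
                  J         D
  Initial   0.07305   0.04213
  Change    0.01281  -0.01281
  Equil     0.08586   0.02932
  solve Keq expr → x = -0.004272; check Q = 0.0398
Then remove 0.005003 M of D.
Step 3:
                  J         D
  Initial   0.08586   0.02431
  Change   -0.00373   0.00373
  Equil     0.08213   0.02804
  solve Keq expr → x = 0.001243; check Q = 0.0398

Direction: forward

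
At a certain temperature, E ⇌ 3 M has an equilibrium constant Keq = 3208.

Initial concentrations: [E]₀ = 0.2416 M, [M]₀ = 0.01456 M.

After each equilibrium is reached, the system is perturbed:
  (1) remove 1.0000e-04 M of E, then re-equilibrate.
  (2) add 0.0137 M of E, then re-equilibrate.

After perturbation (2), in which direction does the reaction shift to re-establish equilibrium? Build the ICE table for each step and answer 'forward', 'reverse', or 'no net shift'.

Q₀ = 1.2776e-05 vs Keq = 3208 ⇒ Q<K, forward
Step 1:
                  E         M
  I          0.2416   0.01456
  C         -0.2415    0.7244
  E       1.2580e-04     0.739
  solve Keq expr → x = 0.2415; check Q = 3208
Then remove 1.0000e-04 M of E.
Step 2:
                  E         M
  I       2.5796e-05     0.739
  C       9.9847e-05 -2.9954e-04
  E       1.2564e-04    0.7387
  solve Keq expr → x = -9.9847e-05; check Q = 3208
Then add 0.0137 M of E.
Step 3:
                  E         M
  I         0.01383    0.7387
  C        -0.01368   0.04103
  E       1.4777e-04    0.7797
  solve Keq expr → x = 0.01368; check Q = 3208

Direction: forward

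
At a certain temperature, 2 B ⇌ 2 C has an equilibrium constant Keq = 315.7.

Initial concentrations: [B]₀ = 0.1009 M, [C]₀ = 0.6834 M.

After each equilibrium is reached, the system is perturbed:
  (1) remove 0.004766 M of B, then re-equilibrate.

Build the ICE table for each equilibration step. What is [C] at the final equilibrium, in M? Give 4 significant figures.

Q₀ = 45.87 vs Keq = 315.7 ⇒ Q<K, forward
Step 1:
                   B          C
  init        0.1009     0.6834
  Δ         -0.05911    0.05911
  eq         0.04179     0.7425
  solve Keq expr → x = 0.02956; check Q = 315.7
Then remove 0.004766 M of B.
Step 2:
                   B          C
  init       0.03702     0.7425
  Δ         0.004512  -0.004512
  eq         0.04154      0.738
  solve Keq expr → x = -0.002256; check Q = 315.7

[C]_eq = 0.738 M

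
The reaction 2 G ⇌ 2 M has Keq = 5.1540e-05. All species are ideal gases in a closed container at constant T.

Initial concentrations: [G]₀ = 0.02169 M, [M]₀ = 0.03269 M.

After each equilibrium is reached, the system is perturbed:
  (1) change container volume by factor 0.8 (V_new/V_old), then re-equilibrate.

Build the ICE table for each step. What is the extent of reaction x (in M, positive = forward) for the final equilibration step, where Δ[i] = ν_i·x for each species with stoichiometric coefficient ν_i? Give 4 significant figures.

Q₀ = 2.271 vs Keq = 5.1540e-05 ⇒ Q>K, reverse
Step 1:
                  G         M
  init      0.02169   0.03269
  Δ          0.0323   -0.0323
  eq        0.05399 3.8762e-04
  solve Keq expr → x = -0.01615; check Q = 5.1540e-05
Then change container volume by factor 0.8 (V_new/V_old).
Step 2:
                  G         M
  init      0.06749 4.8452e-04
  Δ               0         0
  eq        0.06749 4.8452e-04
  solve Keq expr → x = 0; check Q = 5.1540e-05

x = 0 M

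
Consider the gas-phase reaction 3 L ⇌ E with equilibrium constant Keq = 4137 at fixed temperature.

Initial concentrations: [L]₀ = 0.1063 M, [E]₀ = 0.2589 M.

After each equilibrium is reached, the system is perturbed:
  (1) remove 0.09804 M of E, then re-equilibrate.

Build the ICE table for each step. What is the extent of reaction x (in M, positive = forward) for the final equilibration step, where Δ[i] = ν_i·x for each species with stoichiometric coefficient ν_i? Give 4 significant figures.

x = 0.001776 M

Q₀ = 215.5 vs Keq = 4137 ⇒ Q<K, forward
Step 1:
                   L          E
  init        0.1063     0.2589
  Δ         -0.06551    0.02184
  eq         0.04079     0.2807
  solve Keq expr → x = 0.02184; check Q = 4137
Then remove 0.09804 M of E.
Step 2:
                   L          E
  init       0.04079     0.1827
  Δ        -0.005328   0.001776
  eq         0.03546     0.1845
  solve Keq expr → x = 0.001776; check Q = 4137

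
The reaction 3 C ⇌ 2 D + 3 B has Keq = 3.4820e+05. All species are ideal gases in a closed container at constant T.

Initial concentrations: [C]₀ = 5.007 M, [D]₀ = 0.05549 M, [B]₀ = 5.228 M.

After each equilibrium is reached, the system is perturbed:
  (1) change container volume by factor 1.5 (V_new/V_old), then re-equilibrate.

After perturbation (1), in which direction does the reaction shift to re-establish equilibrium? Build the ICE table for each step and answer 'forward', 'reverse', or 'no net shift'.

Q₀ = 0.003505 vs Keq = 3.4820e+05 ⇒ Q<K, forward
Step 1:
                   C          D          B
  Initial      5.007    0.05549      5.228
  Change      -4.701      3.134      4.701
  Equil       0.3058       3.19      9.929
  solve Keq expr → x = 1.567; check Q = 3.4820e+05
Then change container volume by factor 1.5 (V_new/V_old).
Step 2:
                   C          D          B
  Initial     0.2039      2.126      6.619
  Change    -0.04572    0.03048    0.04572
  Equil       0.1582      2.157      6.665
  solve Keq expr → x = 0.01524; check Q = 3.4820e+05

Direction: forward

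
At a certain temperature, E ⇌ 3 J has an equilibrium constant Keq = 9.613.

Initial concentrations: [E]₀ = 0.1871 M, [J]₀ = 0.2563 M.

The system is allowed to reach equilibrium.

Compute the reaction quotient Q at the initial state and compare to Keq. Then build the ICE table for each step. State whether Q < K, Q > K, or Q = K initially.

Q₀ = 0.08999; Q < K (proceeds forward)

Q₀ = 0.08999 vs Keq = 9.613 ⇒ Q<K, forward
Step 1:
                    E           J
  I            0.1871      0.2563
  C           -0.1503      0.4509
  E            0.0368      0.7072
  solve Keq expr → x = 0.1503; check Q = 9.613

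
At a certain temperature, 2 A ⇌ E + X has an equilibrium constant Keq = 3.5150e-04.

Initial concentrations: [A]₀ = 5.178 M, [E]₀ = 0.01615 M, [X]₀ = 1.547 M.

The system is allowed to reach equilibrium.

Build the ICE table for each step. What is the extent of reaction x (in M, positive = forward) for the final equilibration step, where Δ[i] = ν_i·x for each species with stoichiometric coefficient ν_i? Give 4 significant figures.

Q₀ = 9.3183e-04 vs Keq = 3.5150e-04 ⇒ Q>K, reverse
Step 1:
                    A           E           X
  I             5.178     0.01615       1.547
  C           0.01994   -0.009971   -0.009971
  E             5.198    0.006179       1.537
  solve Keq expr → x = -0.009971; check Q = 3.5150e-04

x = -0.009971 M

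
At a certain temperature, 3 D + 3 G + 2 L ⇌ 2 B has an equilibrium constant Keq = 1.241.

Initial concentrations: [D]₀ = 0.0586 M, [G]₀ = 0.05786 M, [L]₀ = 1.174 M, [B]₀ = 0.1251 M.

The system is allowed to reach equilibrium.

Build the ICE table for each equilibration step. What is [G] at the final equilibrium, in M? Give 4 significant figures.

Q₀ = 2.9131e+05 vs Keq = 1.241 ⇒ Q>K, reverse
Step 1:
                   D          G          L          B
  init        0.0586    0.05786      1.174     0.1251
  Δ           0.1641     0.1641     0.1094    -0.1094
  eq          0.2227     0.2219      1.283    0.01571
  solve Keq expr → x = -0.0547; check Q = 1.241

[G]_eq = 0.2219 M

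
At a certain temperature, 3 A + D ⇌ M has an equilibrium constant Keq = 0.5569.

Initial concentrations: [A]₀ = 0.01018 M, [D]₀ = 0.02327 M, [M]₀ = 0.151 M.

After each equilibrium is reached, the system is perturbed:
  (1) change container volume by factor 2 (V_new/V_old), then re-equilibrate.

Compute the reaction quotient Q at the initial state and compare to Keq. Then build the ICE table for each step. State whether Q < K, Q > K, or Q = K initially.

Q₀ = 6.1509e+06 vs Keq = 0.5569 ⇒ Q>K, reverse
Step 1:
                  A         D         M
  Initial   0.01018   0.02327     0.151
  Change     0.4294    0.1431   -0.1431
  Equil      0.4396    0.1664  0.007871
  solve Keq expr → x = -0.1431; check Q = 0.5569
Then change container volume by factor 2 (V_new/V_old).
Step 2:
                  A         D         M
  Initial    0.2198    0.0832  0.003935
  Change    0.01005   0.00335  -0.00335
  Equil      0.2298   0.08655 5.8518e-04
  solve Keq expr → x = -0.00335; check Q = 0.5569

Q₀ = 6.1509e+06; Q > K (proceeds reverse)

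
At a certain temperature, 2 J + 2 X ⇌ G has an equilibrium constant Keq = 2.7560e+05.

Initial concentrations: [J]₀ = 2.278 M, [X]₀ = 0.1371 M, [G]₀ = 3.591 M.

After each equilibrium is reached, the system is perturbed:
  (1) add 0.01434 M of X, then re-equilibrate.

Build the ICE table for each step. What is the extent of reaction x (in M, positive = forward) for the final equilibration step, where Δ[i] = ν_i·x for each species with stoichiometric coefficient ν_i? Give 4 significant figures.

Q₀ = 36.82 vs Keq = 2.7560e+05 ⇒ Q<K, forward
Step 1:
                    J           X           G
  Initial       2.278      0.1371       3.591
  Change      -0.1354     -0.1354      0.0677
  Equil         2.143    0.001701       3.659
  solve Keq expr → x = 0.0677; check Q = 2.7560e+05
Then add 0.01434 M of X.
Step 2:
                    J           X           G
  Initial       2.143     0.01604       3.659
  Change     -0.01433    -0.01433    0.007163
  Equil         2.128    0.001714       3.666
  solve Keq expr → x = 0.007163; check Q = 2.7560e+05

x = 0.007163 M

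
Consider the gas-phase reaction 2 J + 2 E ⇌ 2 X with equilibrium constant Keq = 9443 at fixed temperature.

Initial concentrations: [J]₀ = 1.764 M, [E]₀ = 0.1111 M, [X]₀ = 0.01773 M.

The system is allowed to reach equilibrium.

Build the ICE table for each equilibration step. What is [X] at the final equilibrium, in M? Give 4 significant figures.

[X]_eq = 0.128 M

Q₀ = 0.008185 vs Keq = 9443 ⇒ Q<K, forward
Step 1:
                  J         E         X
  I           1.764    0.1111   0.01773
  C         -0.1103   -0.1103    0.1103
  E           1.654 7.9673e-04     0.128
  solve Keq expr → x = 0.05515; check Q = 9443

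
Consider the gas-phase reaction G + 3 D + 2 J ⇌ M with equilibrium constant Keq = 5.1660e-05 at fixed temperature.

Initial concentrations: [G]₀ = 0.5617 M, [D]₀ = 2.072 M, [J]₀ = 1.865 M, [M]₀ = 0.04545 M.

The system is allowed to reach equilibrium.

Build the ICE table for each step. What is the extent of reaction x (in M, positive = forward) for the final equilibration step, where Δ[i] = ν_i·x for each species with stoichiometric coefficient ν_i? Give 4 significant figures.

Q₀ = 0.002615 vs Keq = 5.1660e-05 ⇒ Q>K, reverse
Step 1:
                  G         D         J         M
  init       0.5617     2.072     1.865   0.04545
  Δ         0.04417    0.1325   0.08834  -0.04417
  eq         0.6059     2.205     1.953  0.001279
  solve Keq expr → x = -0.04417; check Q = 5.1660e-05

x = -0.04417 M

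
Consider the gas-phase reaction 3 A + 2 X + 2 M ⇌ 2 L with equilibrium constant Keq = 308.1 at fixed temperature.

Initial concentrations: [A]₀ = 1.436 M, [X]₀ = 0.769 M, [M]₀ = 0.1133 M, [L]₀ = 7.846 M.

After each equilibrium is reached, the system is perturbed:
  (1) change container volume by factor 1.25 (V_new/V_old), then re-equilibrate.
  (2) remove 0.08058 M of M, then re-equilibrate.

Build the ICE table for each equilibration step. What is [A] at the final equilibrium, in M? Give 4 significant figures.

[A]_eq = 1.479 M

Q₀ = 2739 vs Keq = 308.1 ⇒ Q>K, reverse
Step 1:
                   A          X          M          L
  init         1.436      0.769     0.1133      7.846
  Δ           0.1871     0.1247     0.1247    -0.1247
  eq           1.623     0.8937      0.238      7.721
  solve Keq expr → x = -0.06236; check Q = 308.1
Then change container volume by factor 1.25 (V_new/V_old).
Step 2:
                   A          X          M          L
  init         1.298      0.715     0.1904      6.177
  Δ           0.1101    0.07341    0.07341   -0.07341
  eq           1.409     0.7884     0.2638      6.104
  solve Keq expr → x = -0.0367; check Q = 308.1
Then remove 0.08058 M of M.
Step 3:
                   A          X          M          L
  init         1.409     0.7884     0.1833      6.104
  Δ          0.06993    0.04662    0.04662   -0.04662
  eq           1.479      0.835     0.2299      6.057
  solve Keq expr → x = -0.02331; check Q = 308.1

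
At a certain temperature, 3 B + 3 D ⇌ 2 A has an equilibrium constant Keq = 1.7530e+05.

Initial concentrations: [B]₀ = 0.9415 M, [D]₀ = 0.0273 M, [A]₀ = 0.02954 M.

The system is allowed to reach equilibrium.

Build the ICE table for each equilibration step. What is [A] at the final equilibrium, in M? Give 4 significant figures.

[A]_eq = 0.04607 M

Q₀ = 51.39 vs Keq = 1.7530e+05 ⇒ Q<K, forward
Step 1:
                   B          D          A
  init        0.9415     0.0273    0.02954
  Δ          -0.0248    -0.0248    0.01653
  eq          0.9167   0.002505    0.04607
  solve Keq expr → x = 0.008265; check Q = 1.7530e+05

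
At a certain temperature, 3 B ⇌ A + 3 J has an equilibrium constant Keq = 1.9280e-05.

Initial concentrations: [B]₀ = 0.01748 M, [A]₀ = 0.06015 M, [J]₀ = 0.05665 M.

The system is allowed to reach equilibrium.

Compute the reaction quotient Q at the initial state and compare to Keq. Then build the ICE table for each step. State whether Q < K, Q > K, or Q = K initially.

Q₀ = 2.047 vs Keq = 1.9280e-05 ⇒ Q>K, reverse
Step 1:
                    B           A           J
  init        0.01748     0.06015     0.05665
  Δ           0.05138    -0.01713    -0.05138
  eq          0.06886     0.04302     0.00527
  solve Keq expr → x = -0.01713; check Q = 1.9280e-05

Q₀ = 2.047; Q > K (proceeds reverse)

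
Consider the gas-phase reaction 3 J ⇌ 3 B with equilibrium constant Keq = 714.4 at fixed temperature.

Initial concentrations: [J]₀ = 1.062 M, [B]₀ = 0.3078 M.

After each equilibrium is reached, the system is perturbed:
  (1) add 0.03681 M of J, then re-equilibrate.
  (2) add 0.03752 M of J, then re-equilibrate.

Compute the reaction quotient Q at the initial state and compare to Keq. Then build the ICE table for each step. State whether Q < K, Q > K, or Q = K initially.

Q₀ = 0.02435; Q < K (proceeds forward)

Q₀ = 0.02435 vs Keq = 714.4 ⇒ Q<K, forward
Step 1:
                    J           B
  Initial       1.062      0.3078
  Change      -0.9242      0.9242
  Equil        0.1378       1.232
  solve Keq expr → x = 0.3081; check Q = 714.4
Then add 0.03681 M of J.
Step 2:
                    J           B
  Initial      0.1746       1.232
  Change     -0.03311     0.03311
  Equil        0.1415       1.265
  solve Keq expr → x = 0.01104; check Q = 714.4
Then add 0.03752 M of J.
Step 3:
                    J           B
  Initial       0.179       1.265
  Change     -0.03375     0.03375
  Equil        0.1453       1.299
  solve Keq expr → x = 0.01125; check Q = 714.4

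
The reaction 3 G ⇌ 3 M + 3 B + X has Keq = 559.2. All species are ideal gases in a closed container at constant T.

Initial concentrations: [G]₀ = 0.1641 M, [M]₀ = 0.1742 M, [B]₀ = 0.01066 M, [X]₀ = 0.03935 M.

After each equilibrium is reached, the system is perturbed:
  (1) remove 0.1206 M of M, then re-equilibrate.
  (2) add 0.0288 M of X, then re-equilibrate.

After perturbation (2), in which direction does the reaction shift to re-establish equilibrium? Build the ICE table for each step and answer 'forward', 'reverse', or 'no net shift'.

Direction: reverse

Q₀ = 5.7021e-08 vs Keq = 559.2 ⇒ Q<K, forward
Step 1:
                    G           M           B           X
  init         0.1641      0.1742     0.01066     0.03935
  Δ           -0.1609      0.1609      0.1609     0.05365
  eq         0.003163      0.3351      0.1716       0.093
  solve Keq expr → x = 0.05365; check Q = 559.2
Then remove 0.1206 M of M.
Step 2:
                    G           M           B           X
  init       0.003163      0.2145      0.1716       0.093
  Δ         -0.001112    0.001112    0.001112  3.7055e-04
  eq         0.002051      0.2156      0.1727     0.09337
  solve Keq expr → x = 3.7055e-04; check Q = 559.2
Then add 0.0288 M of X.
Step 3:
                    G           M           B           X
  init       0.002051      0.2156      0.1727      0.1222
  Δ        1.8752e-04 -1.8752e-04 -1.8752e-04 -6.2505e-05
  eq         0.002238      0.2155      0.1725      0.1221
  solve Keq expr → x = -6.2505e-05; check Q = 559.2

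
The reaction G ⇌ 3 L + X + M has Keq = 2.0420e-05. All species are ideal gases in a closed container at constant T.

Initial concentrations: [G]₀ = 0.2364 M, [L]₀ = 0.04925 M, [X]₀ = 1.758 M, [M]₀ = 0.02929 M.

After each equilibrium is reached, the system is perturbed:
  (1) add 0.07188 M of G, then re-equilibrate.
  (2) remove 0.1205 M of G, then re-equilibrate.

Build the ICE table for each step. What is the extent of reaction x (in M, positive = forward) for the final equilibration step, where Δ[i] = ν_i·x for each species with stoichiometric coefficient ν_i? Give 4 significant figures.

x = -0.002107 M

Q₀ = 2.6020e-05 vs Keq = 2.0420e-05 ⇒ Q>K, reverse
Step 1:
                    G           L           X           M
  I            0.2364     0.04925       1.758     0.02929
  C          0.001061   -0.003182   -0.001061   -0.001061
  E            0.2375     0.04607       1.757     0.02823
  solve Keq expr → x = -0.001061; check Q = 2.0420e-05
Then add 0.07188 M of G.
Step 2:
                    G           L           X           M
  I            0.3093     0.04607       1.757     0.02823
  C         -0.001166    0.003498    0.001166    0.001166
  E            0.3082     0.04957       1.758      0.0294
  solve Keq expr → x = 0.001166; check Q = 2.0420e-05
Then remove 0.1205 M of G.
Step 3:
                    G           L           X           M
  I            0.1877     0.04957       1.758      0.0294
  C          0.002107    -0.00632   -0.002107   -0.002107
  E            0.1898     0.04325       1.756     0.02729
  solve Keq expr → x = -0.002107; check Q = 2.0420e-05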